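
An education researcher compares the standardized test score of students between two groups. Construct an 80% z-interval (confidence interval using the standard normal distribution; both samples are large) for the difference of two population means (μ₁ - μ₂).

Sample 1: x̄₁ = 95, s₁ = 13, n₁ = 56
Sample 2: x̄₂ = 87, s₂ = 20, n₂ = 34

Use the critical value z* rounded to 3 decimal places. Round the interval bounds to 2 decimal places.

Both samples are large (n₁ = 56 ≥ 30, n₂ = 34 ≥ 30), so a z-interval for the difference of means applies.

Point estimate: x̄₁ - x̄₂ = 95 - 87 = 8

Standard error: SE = √(s₁²/n₁ + s₂²/n₂)
= √(13²/56 + 20²/34)
= √(3.017857 + 11.764706)
= 3.844810

For 80% confidence, z* = 1.282 (from standard normal table)
Margin of error: E = z* × SE = 1.282 × 3.844810 = 4.9290

Z-interval: (x̄₁ - x̄₂) ± E = 8 ± 4.9290 = (3.0710, 12.9290)

Rounded to 2 decimal places:

(3.07, 12.93)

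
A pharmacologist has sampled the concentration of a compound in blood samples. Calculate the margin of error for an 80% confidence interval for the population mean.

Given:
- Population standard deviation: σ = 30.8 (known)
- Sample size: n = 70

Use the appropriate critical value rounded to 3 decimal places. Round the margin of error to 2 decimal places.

The population standard deviation σ is known, so use the z-interval margin of error formula.

For 80% confidence, z* = 1.282 (from standard normal table)

Margin of error formula for z-interval: E = z* × σ/√n

E = 1.282 × 30.8/√70
  = 1.282 × 3.681304
  = 4.7194

Rounded to 2 decimal places:

4.72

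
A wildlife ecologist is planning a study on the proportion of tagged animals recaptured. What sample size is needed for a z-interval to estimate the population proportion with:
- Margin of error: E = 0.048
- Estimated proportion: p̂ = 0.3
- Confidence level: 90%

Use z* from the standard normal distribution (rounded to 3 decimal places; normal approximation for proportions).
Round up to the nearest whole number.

Using z* for proportion z-interval (normal approximation).

For 90% confidence, z* = 1.645 (from standard normal table)

Sample size formula for proportion z-interval: n = z*²p̂(1-p̂)/E²

n = 1.645² × 0.3 × 0.7 / 0.048²
  = 2.706025 × 0.21 / 0.002304
  = 246.6429

Round up to the nearest whole number: n = 247

247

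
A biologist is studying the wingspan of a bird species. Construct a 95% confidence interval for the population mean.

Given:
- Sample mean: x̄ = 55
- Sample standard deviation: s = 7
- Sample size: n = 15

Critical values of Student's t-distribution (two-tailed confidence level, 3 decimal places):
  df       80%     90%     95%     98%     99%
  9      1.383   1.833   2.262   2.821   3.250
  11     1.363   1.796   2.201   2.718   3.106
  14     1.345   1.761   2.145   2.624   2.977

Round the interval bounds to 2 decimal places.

The population standard deviation σ is unknown (only the sample standard deviation s is given), so use a t-interval with df = n - 1 = 15 - 1 = 14.

For 95% confidence with df = 14, t* = 2.145 (from t-table)

Standard error: SE = s/√n = 7/√15 = 1.807392

Margin of error: E = t* × SE = 2.145 × 1.807392 = 3.8769

T-interval: x̄ ± E = 55 ± 3.8769 = (51.1231, 58.8769)

Rounded to 2 decimal places:

(51.12, 58.88)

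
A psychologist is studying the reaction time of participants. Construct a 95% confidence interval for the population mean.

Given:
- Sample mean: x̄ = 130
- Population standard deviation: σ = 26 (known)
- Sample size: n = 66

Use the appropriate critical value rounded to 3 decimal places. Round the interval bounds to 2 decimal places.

The population standard deviation σ is known, so use a z-interval (standard normal critical value).

For 95% confidence, z* = 1.96 (from standard normal table)

Standard error: SE = σ/√n = 26/√66 = 3.200379

Margin of error: E = z* × SE = 1.96 × 3.200379 = 6.2727

Z-interval: x̄ ± E = 130 ± 6.2727 = (123.7273, 136.2727)

Rounded to 2 decimal places:

(123.73, 136.27)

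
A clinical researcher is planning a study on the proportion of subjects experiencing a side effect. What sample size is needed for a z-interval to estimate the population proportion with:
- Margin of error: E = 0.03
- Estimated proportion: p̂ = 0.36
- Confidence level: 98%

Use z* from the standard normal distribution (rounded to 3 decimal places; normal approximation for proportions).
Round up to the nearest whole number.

Using z* for proportion z-interval (normal approximation).

For 98% confidence, z* = 2.326 (from standard normal table)

Sample size formula for proportion z-interval: n = z*²p̂(1-p̂)/E²

n = 2.326² × 0.36 × 0.64 / 0.03²
  = 5.410276 × 0.2304 / 0.0009
  = 1385.0307

Round up to the nearest whole number: n = 1386

1386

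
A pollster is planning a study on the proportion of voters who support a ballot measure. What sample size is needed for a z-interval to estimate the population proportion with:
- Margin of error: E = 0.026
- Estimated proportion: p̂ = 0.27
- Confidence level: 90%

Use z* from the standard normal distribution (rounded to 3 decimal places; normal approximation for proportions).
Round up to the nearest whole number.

Using z* for proportion z-interval (normal approximation).

For 90% confidence, z* = 1.645 (from standard normal table)

Sample size formula for proportion z-interval: n = z*²p̂(1-p̂)/E²

n = 1.645² × 0.27 × 0.73 / 0.026²
  = 2.706025 × 0.1971 / 0.000676
  = 788.9904

Round up to the nearest whole number: n = 789

789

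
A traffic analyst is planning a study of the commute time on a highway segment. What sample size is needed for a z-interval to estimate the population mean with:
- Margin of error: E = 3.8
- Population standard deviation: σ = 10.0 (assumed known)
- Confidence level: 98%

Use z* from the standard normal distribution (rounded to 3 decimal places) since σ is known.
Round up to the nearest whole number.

Using z* since population σ is known (z-interval formula).

For 98% confidence, z* = 2.326 (from standard normal table)

Sample size formula for z-interval: n = (z*σ/E)²

n = (2.326 × 10.0 / 3.8)²
  = (6.121053)²
  = 37.4673

Round up to the nearest whole number: n = 38

38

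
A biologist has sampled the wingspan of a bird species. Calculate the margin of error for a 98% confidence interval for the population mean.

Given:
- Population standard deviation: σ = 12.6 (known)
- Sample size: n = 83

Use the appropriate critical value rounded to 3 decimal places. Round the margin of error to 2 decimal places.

The population standard deviation σ is known, so use the z-interval margin of error formula.

For 98% confidence, z* = 2.326 (from standard normal table)

Margin of error formula for z-interval: E = z* × σ/√n

E = 2.326 × 12.6/√83
  = 2.326 × 1.383030
  = 3.2169

Rounded to 2 decimal places:

3.22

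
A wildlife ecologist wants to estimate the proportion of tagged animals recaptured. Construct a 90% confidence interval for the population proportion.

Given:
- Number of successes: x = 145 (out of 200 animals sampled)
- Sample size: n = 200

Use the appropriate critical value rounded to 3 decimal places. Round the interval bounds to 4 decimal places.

Sample proportion: p̂ = 145/200 = 0.725000

Check conditions for normal approximation:
  np̂ = 145 ≥ 10 ✓
  n(1-p̂) = 55 ≥ 10 ✓

The sample is large enough, so use a z-interval (normal approximation) for the proportion.

For 90% confidence, z* = 1.645 (from standard normal table)

Standard error: SE = √(p̂(1-p̂)/n) = √(0.725000×0.275000/200) = 0.03157333

Margin of error: E = z* × SE = 1.645 × 0.03157333 = 0.051938

Z-interval: p̂ ± E = 0.725000 ± 0.051938 = (0.673062, 0.776938)

Rounded to 4 decimal places:

(0.6731, 0.7769)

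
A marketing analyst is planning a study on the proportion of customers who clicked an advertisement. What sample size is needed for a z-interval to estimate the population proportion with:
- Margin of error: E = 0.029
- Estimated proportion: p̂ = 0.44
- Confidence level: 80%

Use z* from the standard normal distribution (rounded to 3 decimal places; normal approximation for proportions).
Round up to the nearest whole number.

Using z* for proportion z-interval (normal approximation).

For 80% confidence, z* = 1.282 (from standard normal table)

Sample size formula for proportion z-interval: n = z*²p̂(1-p̂)/E²

n = 1.282² × 0.44 × 0.56 / 0.029²
  = 1.643524 × 0.2464 / 0.000841
  = 481.5271

Round up to the nearest whole number: n = 482

482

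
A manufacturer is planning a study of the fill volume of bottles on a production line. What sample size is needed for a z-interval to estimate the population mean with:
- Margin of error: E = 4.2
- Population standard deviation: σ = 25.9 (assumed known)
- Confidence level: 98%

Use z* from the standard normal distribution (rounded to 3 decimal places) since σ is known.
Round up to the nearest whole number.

Using z* since population σ is known (z-interval formula).

For 98% confidence, z* = 2.326 (from standard normal table)

Sample size formula for z-interval: n = (z*σ/E)²

n = (2.326 × 25.9 / 4.2)²
  = (14.343667)²
  = 205.7408

Round up to the nearest whole number: n = 206

206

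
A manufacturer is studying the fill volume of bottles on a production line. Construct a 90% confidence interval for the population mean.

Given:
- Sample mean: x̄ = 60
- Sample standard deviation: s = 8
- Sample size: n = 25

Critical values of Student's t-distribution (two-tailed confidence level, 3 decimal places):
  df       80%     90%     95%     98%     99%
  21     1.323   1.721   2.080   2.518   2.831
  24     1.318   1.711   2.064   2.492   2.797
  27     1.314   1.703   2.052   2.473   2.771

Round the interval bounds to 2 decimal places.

The population standard deviation σ is unknown (only the sample standard deviation s is given), so use a t-interval with df = n - 1 = 25 - 1 = 24.

For 90% confidence with df = 24, t* = 1.711 (from t-table)

Standard error: SE = s/√n = 8/√25 = 1.600000

Margin of error: E = t* × SE = 1.711 × 1.600000 = 2.7376

T-interval: x̄ ± E = 60 ± 2.7376 = (57.2624, 62.7376)

Rounded to 2 decimal places:

(57.26, 62.74)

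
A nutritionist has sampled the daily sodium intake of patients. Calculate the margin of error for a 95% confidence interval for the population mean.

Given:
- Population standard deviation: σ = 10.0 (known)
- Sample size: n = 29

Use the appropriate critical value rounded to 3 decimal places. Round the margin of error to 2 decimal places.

The population standard deviation σ is known, so use the z-interval margin of error formula.

For 95% confidence, z* = 1.96 (from standard normal table)

Margin of error formula for z-interval: E = z* × σ/√n

E = 1.96 × 10.0/√29
  = 1.96 × 1.856953
  = 3.6396

Rounded to 2 decimal places:

3.64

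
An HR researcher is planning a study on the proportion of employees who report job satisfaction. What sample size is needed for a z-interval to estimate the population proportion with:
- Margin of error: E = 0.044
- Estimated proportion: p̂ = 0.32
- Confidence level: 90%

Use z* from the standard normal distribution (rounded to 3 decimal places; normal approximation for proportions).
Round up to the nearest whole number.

Using z* for proportion z-interval (normal approximation).

For 90% confidence, z* = 1.645 (from standard normal table)

Sample size formula for proportion z-interval: n = z*²p̂(1-p̂)/E²

n = 1.645² × 0.32 × 0.68 / 0.044²
  = 2.706025 × 0.2176 / 0.001936
  = 304.1483

Round up to the nearest whole number: n = 305

305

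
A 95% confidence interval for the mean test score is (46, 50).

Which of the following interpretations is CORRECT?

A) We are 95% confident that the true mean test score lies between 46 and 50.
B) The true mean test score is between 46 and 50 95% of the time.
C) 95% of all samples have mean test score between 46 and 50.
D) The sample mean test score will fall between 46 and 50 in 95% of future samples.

A confidence interval represents our confidence in the procedure, not a probability statement about the parameter.

Key concept: If we repeated this sampling process many times and computed a 95% CI each time, about 95% of those intervals would contain the true population parameter.

For this specific interval (46, 50):
- Midpoint (point estimate): 48
- Margin of error: 2

The correct interpretation is the one stating confidence that the true parameter lies in the interval — option A.

A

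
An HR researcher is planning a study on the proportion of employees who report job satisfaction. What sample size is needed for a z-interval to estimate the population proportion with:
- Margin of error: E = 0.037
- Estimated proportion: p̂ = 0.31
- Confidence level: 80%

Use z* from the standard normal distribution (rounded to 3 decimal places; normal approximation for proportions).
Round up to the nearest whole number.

Using z* for proportion z-interval (normal approximation).

For 80% confidence, z* = 1.282 (from standard normal table)

Sample size formula for proportion z-interval: n = z*²p̂(1-p̂)/E²

n = 1.282² × 0.31 × 0.69 / 0.037²
  = 1.643524 × 0.2139 / 0.001369
  = 256.7931

Round up to the nearest whole number: n = 257

257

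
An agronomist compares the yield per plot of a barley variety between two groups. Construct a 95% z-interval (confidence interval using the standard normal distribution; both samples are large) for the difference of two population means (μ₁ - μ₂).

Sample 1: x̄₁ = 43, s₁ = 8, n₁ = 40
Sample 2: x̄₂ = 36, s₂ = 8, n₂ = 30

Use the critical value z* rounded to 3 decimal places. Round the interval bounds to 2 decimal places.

Both samples are large (n₁ = 40 ≥ 30, n₂ = 30 ≥ 30), so a z-interval for the difference of means applies.

Point estimate: x̄₁ - x̄₂ = 43 - 36 = 7

Standard error: SE = √(s₁²/n₁ + s₂²/n₂)
= √(8²/40 + 8²/30)
= √(1.600000 + 2.133333)
= 1.932184

For 95% confidence, z* = 1.96 (from standard normal table)
Margin of error: E = z* × SE = 1.96 × 1.932184 = 3.7871

Z-interval: (x̄₁ - x̄₂) ± E = 7 ± 3.7871 = (3.2129, 10.7871)

Rounded to 2 decimal places:

(3.21, 10.79)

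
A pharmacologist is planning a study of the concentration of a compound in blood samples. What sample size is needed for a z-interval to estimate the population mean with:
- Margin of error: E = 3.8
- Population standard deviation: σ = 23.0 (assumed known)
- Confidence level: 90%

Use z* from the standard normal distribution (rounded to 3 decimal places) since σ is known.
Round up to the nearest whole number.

Using z* since population σ is known (z-interval formula).

For 90% confidence, z* = 1.645 (from standard normal table)

Sample size formula for z-interval: n = (z*σ/E)²

n = (1.645 × 23.0 / 3.8)²
  = (9.956579)²
  = 99.1335

Round up to the nearest whole number: n = 100

100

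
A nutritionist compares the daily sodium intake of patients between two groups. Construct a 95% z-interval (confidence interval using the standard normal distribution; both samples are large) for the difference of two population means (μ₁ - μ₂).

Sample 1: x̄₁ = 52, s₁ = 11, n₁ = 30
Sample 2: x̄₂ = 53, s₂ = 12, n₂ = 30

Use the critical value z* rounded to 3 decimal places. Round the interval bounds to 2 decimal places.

Both samples are large (n₁ = 30 ≥ 30, n₂ = 30 ≥ 30), so a z-interval for the difference of means applies.

Point estimate: x̄₁ - x̄₂ = 52 - 53 = -1

Standard error: SE = √(s₁²/n₁ + s₂²/n₂)
= √(11²/30 + 12²/30)
= √(4.033333 + 4.800000)
= 2.972092

For 95% confidence, z* = 1.96 (from standard normal table)
Margin of error: E = z* × SE = 1.96 × 2.972092 = 5.8253

Z-interval: (x̄₁ - x̄₂) ± E = -1 ± 5.8253 = (-6.8253, 4.8253)

Rounded to 2 decimal places:

(-6.83, 4.83)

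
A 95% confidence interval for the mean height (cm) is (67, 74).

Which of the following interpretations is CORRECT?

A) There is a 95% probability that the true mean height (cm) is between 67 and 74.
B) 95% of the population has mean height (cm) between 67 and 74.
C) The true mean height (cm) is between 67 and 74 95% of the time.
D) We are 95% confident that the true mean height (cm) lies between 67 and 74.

A confidence interval represents our confidence in the procedure, not a probability statement about the parameter.

Key concept: If we repeated this sampling process many times and computed a 95% CI each time, about 95% of those intervals would contain the true population parameter.

For this specific interval (67, 74):
- Midpoint (point estimate): 70.5
- Margin of error: 3.5

The correct interpretation is the one stating confidence that the true parameter lies in the interval — option D.

D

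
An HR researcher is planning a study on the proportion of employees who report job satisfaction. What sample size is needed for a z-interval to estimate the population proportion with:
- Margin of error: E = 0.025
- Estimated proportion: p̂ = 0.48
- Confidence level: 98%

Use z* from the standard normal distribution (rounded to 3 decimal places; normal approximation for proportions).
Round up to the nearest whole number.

Using z* for proportion z-interval (normal approximation).

For 98% confidence, z* = 2.326 (from standard normal table)

Sample size formula for proportion z-interval: n = z*²p̂(1-p̂)/E²

n = 2.326² × 0.48 × 0.52 / 0.025²
  = 5.410276 × 0.2496 / 0.000625
  = 2160.6478

Round up to the nearest whole number: n = 2161

2161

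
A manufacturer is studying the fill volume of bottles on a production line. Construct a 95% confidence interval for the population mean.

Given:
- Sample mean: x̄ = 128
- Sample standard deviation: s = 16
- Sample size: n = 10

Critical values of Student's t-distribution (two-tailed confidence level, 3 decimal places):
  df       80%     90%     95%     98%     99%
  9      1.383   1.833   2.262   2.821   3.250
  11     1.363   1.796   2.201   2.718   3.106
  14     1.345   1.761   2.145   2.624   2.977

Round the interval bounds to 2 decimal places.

The population standard deviation σ is unknown (only the sample standard deviation s is given), so use a t-interval with df = n - 1 = 10 - 1 = 9.

For 95% confidence with df = 9, t* = 2.262 (from t-table)

Standard error: SE = s/√n = 16/√10 = 5.059644

Margin of error: E = t* × SE = 2.262 × 5.059644 = 11.4449

T-interval: x̄ ± E = 128 ± 11.4449 = (116.5551, 139.4449)

Rounded to 2 decimal places:

(116.56, 139.44)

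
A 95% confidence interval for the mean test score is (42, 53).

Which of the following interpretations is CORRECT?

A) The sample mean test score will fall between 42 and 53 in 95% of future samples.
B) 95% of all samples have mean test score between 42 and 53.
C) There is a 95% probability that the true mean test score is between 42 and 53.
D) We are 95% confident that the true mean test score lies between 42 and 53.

A confidence interval represents our confidence in the procedure, not a probability statement about the parameter.

Key concept: If we repeated this sampling process many times and computed a 95% CI each time, about 95% of those intervals would contain the true population parameter.

For this specific interval (42, 53):
- Midpoint (point estimate): 47.5
- Margin of error: 5.5

The correct interpretation is the one stating confidence that the true parameter lies in the interval — option D.

D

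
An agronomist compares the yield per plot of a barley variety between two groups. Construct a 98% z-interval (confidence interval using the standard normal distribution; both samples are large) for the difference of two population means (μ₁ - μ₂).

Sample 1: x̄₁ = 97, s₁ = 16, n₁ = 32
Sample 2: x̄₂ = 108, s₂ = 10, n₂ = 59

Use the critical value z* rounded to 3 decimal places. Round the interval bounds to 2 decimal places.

Both samples are large (n₁ = 32 ≥ 30, n₂ = 59 ≥ 30), so a z-interval for the difference of means applies.

Point estimate: x̄₁ - x̄₂ = 97 - 108 = -11

Standard error: SE = √(s₁²/n₁ + s₂²/n₂)
= √(16²/32 + 10²/59)
= √(8.000000 + 1.694915)
= 3.113666

For 98% confidence, z* = 2.326 (from standard normal table)
Margin of error: E = z* × SE = 2.326 × 3.113666 = 7.2424

Z-interval: (x̄₁ - x̄₂) ± E = -11 ± 7.2424 = (-18.2424, -3.7576)

Rounded to 2 decimal places:

(-18.24, -3.76)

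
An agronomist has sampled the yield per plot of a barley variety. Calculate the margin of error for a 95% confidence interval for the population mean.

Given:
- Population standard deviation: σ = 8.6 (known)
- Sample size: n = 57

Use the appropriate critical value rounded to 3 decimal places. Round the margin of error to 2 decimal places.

The population standard deviation σ is known, so use the z-interval margin of error formula.

For 95% confidence, z* = 1.96 (from standard normal table)

Margin of error formula for z-interval: E = z* × σ/√n

E = 1.96 × 8.6/√57
  = 1.96 × 1.139098
  = 2.2326

Rounded to 2 decimal places:

2.23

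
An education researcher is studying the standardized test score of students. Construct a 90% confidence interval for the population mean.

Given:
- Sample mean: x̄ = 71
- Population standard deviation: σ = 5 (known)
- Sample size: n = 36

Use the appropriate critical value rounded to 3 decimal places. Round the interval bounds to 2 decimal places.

The population standard deviation σ is known, so use a z-interval (standard normal critical value).

For 90% confidence, z* = 1.645 (from standard normal table)

Standard error: SE = σ/√n = 5/√36 = 0.833333

Margin of error: E = z* × SE = 1.645 × 0.833333 = 1.3708

Z-interval: x̄ ± E = 71 ± 1.3708 = (69.6292, 72.3708)

Rounded to 2 decimal places:

(69.63, 72.37)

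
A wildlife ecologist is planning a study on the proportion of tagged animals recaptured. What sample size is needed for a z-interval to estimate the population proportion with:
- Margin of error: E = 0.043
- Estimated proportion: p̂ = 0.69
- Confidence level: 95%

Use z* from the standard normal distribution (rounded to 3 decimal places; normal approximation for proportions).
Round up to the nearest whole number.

Using z* for proportion z-interval (normal approximation).

For 95% confidence, z* = 1.96 (from standard normal table)

Sample size formula for proportion z-interval: n = z*²p̂(1-p̂)/E²

n = 1.96² × 0.69 × 0.31 / 0.043²
  = 3.8416 × 0.2139 / 0.001849
  = 444.4122

Round up to the nearest whole number: n = 445

445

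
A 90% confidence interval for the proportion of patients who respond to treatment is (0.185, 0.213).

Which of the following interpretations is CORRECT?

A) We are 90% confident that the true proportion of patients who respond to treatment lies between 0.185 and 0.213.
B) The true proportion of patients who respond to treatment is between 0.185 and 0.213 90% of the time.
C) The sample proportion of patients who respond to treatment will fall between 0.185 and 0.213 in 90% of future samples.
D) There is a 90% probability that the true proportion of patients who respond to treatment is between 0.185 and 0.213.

A confidence interval represents our confidence in the procedure, not a probability statement about the parameter.

Key concept: If we repeated this sampling process many times and computed a 90% CI each time, about 90% of those intervals would contain the true population parameter.

For this specific interval (0.185, 0.213):
- Midpoint (point estimate): 0.199
- Margin of error: 0.014

The correct interpretation is the one stating confidence that the true parameter lies in the interval — option A.

A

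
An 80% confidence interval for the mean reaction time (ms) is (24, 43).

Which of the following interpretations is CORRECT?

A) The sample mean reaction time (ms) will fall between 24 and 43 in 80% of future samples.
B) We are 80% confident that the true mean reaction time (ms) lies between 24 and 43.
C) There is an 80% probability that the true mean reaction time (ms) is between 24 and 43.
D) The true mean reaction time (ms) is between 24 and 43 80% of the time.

A confidence interval represents our confidence in the procedure, not a probability statement about the parameter.

Key concept: If we repeated this sampling process many times and computed an 80% CI each time, about 80% of those intervals would contain the true population parameter.

For this specific interval (24, 43):
- Midpoint (point estimate): 33.5
- Margin of error: 9.5

The correct interpretation is the one stating confidence that the true parameter lies in the interval — option B.

B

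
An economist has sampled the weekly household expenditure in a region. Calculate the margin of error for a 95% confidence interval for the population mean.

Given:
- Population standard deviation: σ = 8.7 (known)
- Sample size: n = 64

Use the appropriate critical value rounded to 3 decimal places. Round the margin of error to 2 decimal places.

The population standard deviation σ is known, so use the z-interval margin of error formula.

For 95% confidence, z* = 1.96 (from standard normal table)

Margin of error formula for z-interval: E = z* × σ/√n

E = 1.96 × 8.7/√64
  = 1.96 × 1.087500
  = 2.1315

Rounded to 2 decimal places:

2.13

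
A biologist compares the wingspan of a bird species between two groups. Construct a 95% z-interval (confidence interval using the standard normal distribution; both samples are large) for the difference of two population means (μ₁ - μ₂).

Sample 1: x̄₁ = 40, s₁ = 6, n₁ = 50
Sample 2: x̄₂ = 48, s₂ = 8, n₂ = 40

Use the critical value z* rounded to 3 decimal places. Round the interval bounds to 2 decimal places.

Both samples are large (n₁ = 50 ≥ 30, n₂ = 40 ≥ 30), so a z-interval for the difference of means applies.

Point estimate: x̄₁ - x̄₂ = 40 - 48 = -8

Standard error: SE = √(s₁²/n₁ + s₂²/n₂)
= √(6²/50 + 8²/40)
= √(0.720000 + 1.600000)
= 1.523155

For 95% confidence, z* = 1.96 (from standard normal table)
Margin of error: E = z* × SE = 1.96 × 1.523155 = 2.9854

Z-interval: (x̄₁ - x̄₂) ± E = -8 ± 2.9854 = (-10.9854, -5.0146)

Rounded to 2 decimal places:

(-10.99, -5.01)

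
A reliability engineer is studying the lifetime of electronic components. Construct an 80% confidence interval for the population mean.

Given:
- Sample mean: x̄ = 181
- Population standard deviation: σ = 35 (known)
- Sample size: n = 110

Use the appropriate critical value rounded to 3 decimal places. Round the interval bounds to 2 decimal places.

The population standard deviation σ is known, so use a z-interval (standard normal critical value).

For 80% confidence, z* = 1.282 (from standard normal table)

Standard error: SE = σ/√n = 35/√110 = 3.337119

Margin of error: E = z* × SE = 1.282 × 3.337119 = 4.2782

Z-interval: x̄ ± E = 181 ± 4.2782 = (176.7218, 185.2782)

Rounded to 2 decimal places:

(176.72, 185.28)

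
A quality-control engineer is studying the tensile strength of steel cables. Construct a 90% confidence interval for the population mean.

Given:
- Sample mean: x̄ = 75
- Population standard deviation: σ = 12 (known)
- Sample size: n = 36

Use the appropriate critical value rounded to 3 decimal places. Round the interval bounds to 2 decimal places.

The population standard deviation σ is known, so use a z-interval (standard normal critical value).

For 90% confidence, z* = 1.645 (from standard normal table)

Standard error: SE = σ/√n = 12/√36 = 2.000000

Margin of error: E = z* × SE = 1.645 × 2.000000 = 3.2900

Z-interval: x̄ ± E = 75 ± 3.2900 = (71.7100, 78.2900)

Rounded to 2 decimal places:

(71.71, 78.29)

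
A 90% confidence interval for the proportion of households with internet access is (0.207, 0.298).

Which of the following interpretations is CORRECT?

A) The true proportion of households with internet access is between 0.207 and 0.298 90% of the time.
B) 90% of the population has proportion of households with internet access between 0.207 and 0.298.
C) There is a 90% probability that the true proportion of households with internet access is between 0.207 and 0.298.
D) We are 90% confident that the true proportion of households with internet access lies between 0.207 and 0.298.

A confidence interval represents our confidence in the procedure, not a probability statement about the parameter.

Key concept: If we repeated this sampling process many times and computed a 90% CI each time, about 90% of those intervals would contain the true population parameter.

For this specific interval (0.207, 0.298):
- Midpoint (point estimate): 0.2525
- Margin of error: 0.0455

The correct interpretation is the one stating confidence that the true parameter lies in the interval — option D.

D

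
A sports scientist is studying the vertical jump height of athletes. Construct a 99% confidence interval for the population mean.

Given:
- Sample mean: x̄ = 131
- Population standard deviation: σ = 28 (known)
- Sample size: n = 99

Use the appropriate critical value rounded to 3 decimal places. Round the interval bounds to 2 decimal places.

The population standard deviation σ is known, so use a z-interval (standard normal critical value).

For 99% confidence, z* = 2.576 (from standard normal table)

Standard error: SE = σ/√n = 28/√99 = 2.814106

Margin of error: E = z* × SE = 2.576 × 2.814106 = 7.2491

Z-interval: x̄ ± E = 131 ± 7.2491 = (123.7509, 138.2491)

Rounded to 2 decimal places:

(123.75, 138.25)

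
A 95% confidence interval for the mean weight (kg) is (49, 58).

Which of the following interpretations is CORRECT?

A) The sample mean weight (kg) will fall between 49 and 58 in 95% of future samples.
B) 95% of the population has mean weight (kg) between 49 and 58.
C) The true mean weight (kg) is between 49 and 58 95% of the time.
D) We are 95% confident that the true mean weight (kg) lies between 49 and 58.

A confidence interval represents our confidence in the procedure, not a probability statement about the parameter.

Key concept: If we repeated this sampling process many times and computed a 95% CI each time, about 95% of those intervals would contain the true population parameter.

For this specific interval (49, 58):
- Midpoint (point estimate): 53.5
- Margin of error: 4.5

The correct interpretation is the one stating confidence that the true parameter lies in the interval — option D.

D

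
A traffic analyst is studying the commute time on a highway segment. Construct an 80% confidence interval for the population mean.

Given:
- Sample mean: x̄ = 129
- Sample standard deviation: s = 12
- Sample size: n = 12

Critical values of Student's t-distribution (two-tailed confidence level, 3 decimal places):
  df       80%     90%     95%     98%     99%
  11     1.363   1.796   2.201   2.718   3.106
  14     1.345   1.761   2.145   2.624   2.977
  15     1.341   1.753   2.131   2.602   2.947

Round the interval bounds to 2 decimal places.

The population standard deviation σ is unknown (only the sample standard deviation s is given), so use a t-interval with df = n - 1 = 12 - 1 = 11.

For 80% confidence with df = 11, t* = 1.363 (from t-table)

Standard error: SE = s/√n = 12/√12 = 3.464102

Margin of error: E = t* × SE = 1.363 × 3.464102 = 4.7216

T-interval: x̄ ± E = 129 ± 4.7216 = (124.2784, 133.7216)

Rounded to 2 decimal places:

(124.28, 133.72)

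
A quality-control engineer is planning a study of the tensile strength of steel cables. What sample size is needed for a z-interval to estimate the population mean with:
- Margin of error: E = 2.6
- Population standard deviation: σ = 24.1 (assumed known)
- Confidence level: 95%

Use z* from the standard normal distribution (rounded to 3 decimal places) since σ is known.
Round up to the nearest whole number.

Using z* since population σ is known (z-interval formula).

For 95% confidence, z* = 1.96 (from standard normal table)

Sample size formula for z-interval: n = (z*σ/E)²

n = (1.96 × 24.1 / 2.6)²
  = (18.167692)²
  = 330.0650

Round up to the nearest whole number: n = 331

331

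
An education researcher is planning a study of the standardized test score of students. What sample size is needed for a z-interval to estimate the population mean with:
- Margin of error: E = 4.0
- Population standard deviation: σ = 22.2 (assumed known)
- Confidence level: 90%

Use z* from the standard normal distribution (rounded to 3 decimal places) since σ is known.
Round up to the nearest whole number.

Using z* since population σ is known (z-interval formula).

For 90% confidence, z* = 1.645 (from standard normal table)

Sample size formula for z-interval: n = (z*σ/E)²

n = (1.645 × 22.2 / 4.0)²
  = (9.129750)²
  = 83.3523

Round up to the nearest whole number: n = 84

84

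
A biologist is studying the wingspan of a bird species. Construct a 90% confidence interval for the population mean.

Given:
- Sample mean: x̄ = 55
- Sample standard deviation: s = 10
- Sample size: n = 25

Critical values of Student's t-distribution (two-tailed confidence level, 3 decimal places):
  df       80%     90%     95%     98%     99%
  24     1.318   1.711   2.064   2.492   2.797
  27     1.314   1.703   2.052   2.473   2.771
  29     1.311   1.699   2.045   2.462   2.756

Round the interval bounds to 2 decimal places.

The population standard deviation σ is unknown (only the sample standard deviation s is given), so use a t-interval with df = n - 1 = 25 - 1 = 24.

For 90% confidence with df = 24, t* = 1.711 (from t-table)

Standard error: SE = s/√n = 10/√25 = 2.000000

Margin of error: E = t* × SE = 1.711 × 2.000000 = 3.4220

T-interval: x̄ ± E = 55 ± 3.4220 = (51.5780, 58.4220)

Rounded to 2 decimal places:

(51.58, 58.42)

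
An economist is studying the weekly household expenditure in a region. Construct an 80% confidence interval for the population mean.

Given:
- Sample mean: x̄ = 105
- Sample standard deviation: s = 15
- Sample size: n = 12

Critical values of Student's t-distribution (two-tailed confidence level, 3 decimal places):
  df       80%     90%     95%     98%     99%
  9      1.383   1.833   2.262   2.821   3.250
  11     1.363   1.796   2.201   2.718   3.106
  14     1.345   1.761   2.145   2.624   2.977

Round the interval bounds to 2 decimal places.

The population standard deviation σ is unknown (only the sample standard deviation s is given), so use a t-interval with df = n - 1 = 12 - 1 = 11.

For 80% confidence with df = 11, t* = 1.363 (from t-table)

Standard error: SE = s/√n = 15/√12 = 4.330127

Margin of error: E = t* × SE = 1.363 × 4.330127 = 5.9020

T-interval: x̄ ± E = 105 ± 5.9020 = (99.0980, 110.9020)

Rounded to 2 decimal places:

(99.10, 110.90)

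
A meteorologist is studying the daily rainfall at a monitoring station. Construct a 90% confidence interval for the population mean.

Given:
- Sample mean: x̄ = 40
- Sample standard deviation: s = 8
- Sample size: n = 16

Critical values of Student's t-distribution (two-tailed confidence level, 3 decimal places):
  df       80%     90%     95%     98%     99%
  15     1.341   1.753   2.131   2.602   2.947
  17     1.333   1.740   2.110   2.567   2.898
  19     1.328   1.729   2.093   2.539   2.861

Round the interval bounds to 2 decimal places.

The population standard deviation σ is unknown (only the sample standard deviation s is given), so use a t-interval with df = n - 1 = 16 - 1 = 15.

For 90% confidence with df = 15, t* = 1.753 (from t-table)

Standard error: SE = s/√n = 8/√16 = 2.000000

Margin of error: E = t* × SE = 1.753 × 2.000000 = 3.5060

T-interval: x̄ ± E = 40 ± 3.5060 = (36.4940, 43.5060)

Rounded to 2 decimal places:

(36.49, 43.51)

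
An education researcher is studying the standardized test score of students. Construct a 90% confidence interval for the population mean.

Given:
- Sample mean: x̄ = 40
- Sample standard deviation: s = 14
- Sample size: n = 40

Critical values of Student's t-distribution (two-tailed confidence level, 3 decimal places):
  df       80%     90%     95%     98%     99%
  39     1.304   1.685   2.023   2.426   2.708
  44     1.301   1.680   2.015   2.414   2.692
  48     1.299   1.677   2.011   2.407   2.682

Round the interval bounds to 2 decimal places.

The population standard deviation σ is unknown (only the sample standard deviation s is given), so use a t-interval with df = n - 1 = 40 - 1 = 39.

For 90% confidence with df = 39, t* = 1.685 (from t-table)

Standard error: SE = s/√n = 14/√40 = 2.213594

Margin of error: E = t* × SE = 1.685 × 2.213594 = 3.7299

T-interval: x̄ ± E = 40 ± 3.7299 = (36.2701, 43.7299)

Rounded to 2 decimal places:

(36.27, 43.73)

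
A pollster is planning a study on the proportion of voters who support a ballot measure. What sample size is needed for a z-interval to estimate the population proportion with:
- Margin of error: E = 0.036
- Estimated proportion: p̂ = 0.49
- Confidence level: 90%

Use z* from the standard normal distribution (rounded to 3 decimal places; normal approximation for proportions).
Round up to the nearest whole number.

Using z* for proportion z-interval (normal approximation).

For 90% confidence, z* = 1.645 (from standard normal table)

Sample size formula for proportion z-interval: n = z*²p̂(1-p̂)/E²

n = 1.645² × 0.49 × 0.51 / 0.036²
  = 2.706025 × 0.2499 / 0.001296
  = 521.7868

Round up to the nearest whole number: n = 522

522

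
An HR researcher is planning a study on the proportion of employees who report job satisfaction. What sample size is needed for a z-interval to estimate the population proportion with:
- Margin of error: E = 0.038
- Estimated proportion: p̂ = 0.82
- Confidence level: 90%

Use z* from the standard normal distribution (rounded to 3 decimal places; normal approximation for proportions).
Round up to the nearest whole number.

Using z* for proportion z-interval (normal approximation).

For 90% confidence, z* = 1.645 (from standard normal table)

Sample size formula for proportion z-interval: n = z*²p̂(1-p̂)/E²

n = 1.645² × 0.82 × 0.18 / 0.038²
  = 2.706025 × 0.1476 / 0.001444
  = 276.5992

Round up to the nearest whole number: n = 277

277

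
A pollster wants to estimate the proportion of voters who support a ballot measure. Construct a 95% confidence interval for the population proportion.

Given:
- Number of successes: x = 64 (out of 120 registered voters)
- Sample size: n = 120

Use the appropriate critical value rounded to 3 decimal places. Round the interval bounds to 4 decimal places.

Sample proportion: p̂ = 64/120 = 0.533333

Check conditions for normal approximation:
  np̂ = 64 ≥ 10 ✓
  n(1-p̂) = 56 ≥ 10 ✓

The sample is large enough, so use a z-interval (normal approximation) for the proportion.

For 95% confidence, z* = 1.96 (from standard normal table)

Standard error: SE = √(p̂(1-p̂)/n) = √(0.533333×0.466667/120) = 0.04554200

Margin of error: E = z* × SE = 1.96 × 0.04554200 = 0.089262

Z-interval: p̂ ± E = 0.533333 ± 0.089262 = (0.444071, 0.622596)

Rounded to 4 decimal places:

(0.4441, 0.6226)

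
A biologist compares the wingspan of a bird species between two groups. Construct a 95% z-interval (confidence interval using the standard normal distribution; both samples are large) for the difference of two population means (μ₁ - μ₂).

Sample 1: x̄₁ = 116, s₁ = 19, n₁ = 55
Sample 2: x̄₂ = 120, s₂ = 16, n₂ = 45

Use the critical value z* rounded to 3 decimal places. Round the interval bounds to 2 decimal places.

Both samples are large (n₁ = 55 ≥ 30, n₂ = 45 ≥ 30), so a z-interval for the difference of means applies.

Point estimate: x̄₁ - x̄₂ = 116 - 120 = -4

Standard error: SE = √(s₁²/n₁ + s₂²/n₂)
= √(19²/55 + 16²/45)
= √(6.563636 + 5.688889)
= 3.500361

For 95% confidence, z* = 1.96 (from standard normal table)
Margin of error: E = z* × SE = 1.96 × 3.500361 = 6.8607

Z-interval: (x̄₁ - x̄₂) ± E = -4 ± 6.8607 = (-10.8607, 2.8607)

Rounded to 2 decimal places:

(-10.86, 2.86)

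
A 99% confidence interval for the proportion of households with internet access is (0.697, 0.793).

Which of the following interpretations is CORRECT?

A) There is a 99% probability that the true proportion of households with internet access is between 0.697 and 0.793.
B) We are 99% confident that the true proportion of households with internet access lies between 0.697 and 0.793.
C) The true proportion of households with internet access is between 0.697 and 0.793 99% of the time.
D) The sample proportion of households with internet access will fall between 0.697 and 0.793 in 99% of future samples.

A confidence interval represents our confidence in the procedure, not a probability statement about the parameter.

Key concept: If we repeated this sampling process many times and computed a 99% CI each time, about 99% of those intervals would contain the true population parameter.

For this specific interval (0.697, 0.793):
- Midpoint (point estimate): 0.745
- Margin of error: 0.048

The correct interpretation is the one stating confidence that the true parameter lies in the interval — option B.

B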